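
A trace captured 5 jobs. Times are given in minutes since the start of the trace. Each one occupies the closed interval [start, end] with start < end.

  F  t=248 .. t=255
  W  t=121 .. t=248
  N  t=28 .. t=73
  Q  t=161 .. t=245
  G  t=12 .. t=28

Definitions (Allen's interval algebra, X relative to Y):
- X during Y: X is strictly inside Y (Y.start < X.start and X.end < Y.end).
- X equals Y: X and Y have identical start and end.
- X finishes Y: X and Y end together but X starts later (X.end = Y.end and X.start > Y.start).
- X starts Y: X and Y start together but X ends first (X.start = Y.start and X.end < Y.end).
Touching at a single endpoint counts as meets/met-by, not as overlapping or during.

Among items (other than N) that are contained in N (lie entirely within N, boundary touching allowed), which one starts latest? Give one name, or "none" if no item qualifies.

Target N = [t=28, t=73].
F [t=248, t=255] → after → excluded.
G [t=12, t=28] → meets → excluded.
Q [t=161, t=245] → after → excluded.
W [t=121, t=248] → after → excluded.
No candidates → none.

none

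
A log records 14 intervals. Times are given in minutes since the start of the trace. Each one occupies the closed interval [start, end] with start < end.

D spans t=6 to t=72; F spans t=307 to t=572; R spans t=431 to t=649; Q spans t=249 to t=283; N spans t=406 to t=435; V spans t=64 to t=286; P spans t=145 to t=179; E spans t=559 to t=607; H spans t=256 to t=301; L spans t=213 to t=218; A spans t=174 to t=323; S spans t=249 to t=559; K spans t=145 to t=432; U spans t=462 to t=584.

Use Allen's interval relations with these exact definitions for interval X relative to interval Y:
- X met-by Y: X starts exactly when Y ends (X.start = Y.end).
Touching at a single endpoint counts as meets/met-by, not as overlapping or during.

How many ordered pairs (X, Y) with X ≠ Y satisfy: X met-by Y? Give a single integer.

Checking all 182 ordered pairs for relation 'met-by'; matching pairs in alphabetical order:
(E, S): E met-by S ✓
Count: 1.

1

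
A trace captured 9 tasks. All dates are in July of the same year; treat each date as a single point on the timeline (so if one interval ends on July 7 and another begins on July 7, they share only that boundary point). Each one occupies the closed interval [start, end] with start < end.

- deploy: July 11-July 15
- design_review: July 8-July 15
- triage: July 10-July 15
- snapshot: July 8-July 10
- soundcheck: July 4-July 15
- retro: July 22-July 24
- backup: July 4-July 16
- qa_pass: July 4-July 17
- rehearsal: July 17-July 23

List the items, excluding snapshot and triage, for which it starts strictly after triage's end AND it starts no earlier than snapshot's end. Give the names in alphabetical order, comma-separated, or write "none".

rehearsal, retro

Conditions: its start is strictly after triage's end (X.start > July 15) AND its start is no earlier than snapshot's end (X.start >= July 10).
backup: start July 4 > July 15? ✗; start July 4 >= July 10? ✗ → no.
deploy: start July 11 > July 15? ✗; start July 11 >= July 10? ✓ → no.
design_review: start July 8 > July 15? ✗; start July 8 >= July 10? ✗ → no.
qa_pass: start July 4 > July 15? ✗; start July 4 >= July 10? ✗ → no.
rehearsal: start July 17 > July 15? ✓; start July 17 >= July 10? ✓ → yes.
retro: start July 22 > July 15? ✓; start July 22 >= July 10? ✓ → yes.
soundcheck: start July 4 > July 15? ✗; start July 4 >= July 10? ✗ → no.
Result: rehearsal, retro.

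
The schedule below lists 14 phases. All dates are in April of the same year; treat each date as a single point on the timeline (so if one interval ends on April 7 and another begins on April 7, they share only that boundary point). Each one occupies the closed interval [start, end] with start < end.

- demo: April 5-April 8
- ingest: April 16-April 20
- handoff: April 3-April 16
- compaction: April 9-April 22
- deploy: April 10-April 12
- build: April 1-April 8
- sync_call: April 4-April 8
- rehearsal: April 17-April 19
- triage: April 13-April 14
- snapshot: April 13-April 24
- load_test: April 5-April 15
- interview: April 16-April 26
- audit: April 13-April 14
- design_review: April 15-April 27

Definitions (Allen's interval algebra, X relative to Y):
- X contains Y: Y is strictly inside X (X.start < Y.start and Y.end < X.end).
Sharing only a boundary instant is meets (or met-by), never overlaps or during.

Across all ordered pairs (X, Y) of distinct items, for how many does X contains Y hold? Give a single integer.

21

Checking all 182 ordered pairs for relation 'contains'; matching pairs in alphabetical order:
(compaction, audit): compaction contains audit ✓
(compaction, deploy): compaction contains deploy ✓
(compaction, ingest): compaction contains ingest ✓
(compaction, rehearsal): compaction contains rehearsal ✓
(compaction, triage): compaction contains triage ✓
(design_review, ingest): design_review contains ingest ✓
(design_review, interview): design_review contains interview ✓
(design_review, rehearsal): design_review contains rehearsal ✓
(handoff, audit): handoff contains audit ✓
(handoff, demo): handoff contains demo ✓
(handoff, deploy): handoff contains deploy ✓
(handoff, load_test): handoff contains load_test ✓
(handoff, sync_call): handoff contains sync_call ✓
(handoff, triage): handoff contains triage ✓
(ingest, rehearsal): ingest contains rehearsal ✓
(interview, rehearsal): interview contains rehearsal ✓
(load_test, audit): load_test contains audit ✓
(load_test, deploy): load_test contains deploy ✓
(load_test, triage): load_test contains triage ✓
(snapshot, ingest): snapshot contains ingest ✓
(snapshot, rehearsal): snapshot contains rehearsal ✓
Count: 21.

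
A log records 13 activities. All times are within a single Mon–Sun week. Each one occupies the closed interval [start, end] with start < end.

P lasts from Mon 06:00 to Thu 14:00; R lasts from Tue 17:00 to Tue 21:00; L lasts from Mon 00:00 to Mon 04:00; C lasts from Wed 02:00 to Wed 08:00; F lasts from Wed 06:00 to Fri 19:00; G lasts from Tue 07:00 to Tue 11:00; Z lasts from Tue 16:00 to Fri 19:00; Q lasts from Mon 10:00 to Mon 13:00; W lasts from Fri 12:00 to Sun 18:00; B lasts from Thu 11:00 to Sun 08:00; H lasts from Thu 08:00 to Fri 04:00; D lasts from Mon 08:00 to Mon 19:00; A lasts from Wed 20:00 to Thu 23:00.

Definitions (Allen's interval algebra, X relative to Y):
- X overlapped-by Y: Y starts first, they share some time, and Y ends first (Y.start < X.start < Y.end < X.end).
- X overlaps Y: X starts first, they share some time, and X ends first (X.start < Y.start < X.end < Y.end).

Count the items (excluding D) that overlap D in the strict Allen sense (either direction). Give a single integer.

Target D = [Mon 08:00, Mon 19:00].
A [Wed 20:00, Thu 23:00] → after → no.
B [Thu 11:00, Sun 08:00] → after → no.
C [Wed 02:00, Wed 08:00] → after → no.
F [Wed 06:00, Fri 19:00] → after → no.
G [Tue 07:00, Tue 11:00] → after → no.
H [Thu 08:00, Fri 04:00] → after → no.
L [Mon 00:00, Mon 04:00] → before → no.
P [Mon 06:00, Thu 14:00] → contains → no.
Q [Mon 10:00, Mon 13:00] → during → no.
R [Tue 17:00, Tue 21:00] → after → no.
W [Fri 12:00, Sun 18:00] → after → no.
Z [Tue 16:00, Fri 19:00] → after → no.
Total: 0.

0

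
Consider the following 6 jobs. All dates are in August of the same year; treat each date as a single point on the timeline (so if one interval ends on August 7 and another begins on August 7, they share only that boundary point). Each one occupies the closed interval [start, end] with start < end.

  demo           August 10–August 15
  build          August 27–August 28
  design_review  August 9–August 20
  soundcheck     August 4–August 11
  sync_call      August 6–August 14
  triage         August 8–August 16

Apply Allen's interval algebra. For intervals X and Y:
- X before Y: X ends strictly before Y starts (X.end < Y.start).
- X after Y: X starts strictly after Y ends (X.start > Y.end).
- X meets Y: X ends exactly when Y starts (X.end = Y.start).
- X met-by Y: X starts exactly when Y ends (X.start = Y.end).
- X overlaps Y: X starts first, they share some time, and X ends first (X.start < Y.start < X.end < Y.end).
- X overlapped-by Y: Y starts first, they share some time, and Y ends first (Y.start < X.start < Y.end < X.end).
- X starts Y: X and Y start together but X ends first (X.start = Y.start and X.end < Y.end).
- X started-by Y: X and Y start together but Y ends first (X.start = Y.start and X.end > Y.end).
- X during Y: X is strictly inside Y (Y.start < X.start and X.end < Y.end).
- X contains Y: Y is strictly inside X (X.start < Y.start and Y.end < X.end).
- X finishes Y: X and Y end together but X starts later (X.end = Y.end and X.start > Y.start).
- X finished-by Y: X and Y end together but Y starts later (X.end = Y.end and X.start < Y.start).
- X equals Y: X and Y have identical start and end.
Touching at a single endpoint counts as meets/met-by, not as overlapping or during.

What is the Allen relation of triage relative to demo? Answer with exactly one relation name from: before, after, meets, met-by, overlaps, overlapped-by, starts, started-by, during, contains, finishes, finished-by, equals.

contains

triage = [August 8, August 16]; demo = [August 10, August 15].
Compare endpoints: triage.start < demo.start, triage.start < demo.end, triage.end > demo.start, triage.end > demo.end.
That pattern is 'contains'.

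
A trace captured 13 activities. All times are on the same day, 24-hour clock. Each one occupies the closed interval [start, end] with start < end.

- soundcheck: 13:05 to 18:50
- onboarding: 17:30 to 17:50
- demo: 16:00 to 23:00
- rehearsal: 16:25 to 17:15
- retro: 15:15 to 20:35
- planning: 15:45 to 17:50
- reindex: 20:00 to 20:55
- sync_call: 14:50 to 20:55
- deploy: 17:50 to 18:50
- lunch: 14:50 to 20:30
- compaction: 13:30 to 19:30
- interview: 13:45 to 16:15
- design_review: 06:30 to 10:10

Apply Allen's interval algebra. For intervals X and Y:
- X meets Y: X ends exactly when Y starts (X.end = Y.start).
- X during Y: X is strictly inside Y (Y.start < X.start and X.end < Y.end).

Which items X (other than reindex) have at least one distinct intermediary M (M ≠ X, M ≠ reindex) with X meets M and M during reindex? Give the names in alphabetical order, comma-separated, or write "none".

none

Target reindex = [20:00, 20:55].
Intermediaries M with M during reindex: none.
Union: none.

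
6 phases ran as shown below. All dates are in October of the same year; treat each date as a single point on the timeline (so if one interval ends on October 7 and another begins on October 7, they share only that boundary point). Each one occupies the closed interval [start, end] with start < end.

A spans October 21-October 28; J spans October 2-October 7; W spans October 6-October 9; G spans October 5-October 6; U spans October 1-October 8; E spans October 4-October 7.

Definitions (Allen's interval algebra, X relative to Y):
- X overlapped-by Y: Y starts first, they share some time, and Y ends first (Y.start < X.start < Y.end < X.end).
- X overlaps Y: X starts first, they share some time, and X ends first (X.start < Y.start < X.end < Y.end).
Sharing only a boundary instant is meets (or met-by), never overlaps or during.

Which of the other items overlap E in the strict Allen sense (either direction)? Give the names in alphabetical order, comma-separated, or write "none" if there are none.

Target E = [October 4, October 7].
A [October 21, October 28] → after → no.
G [October 5, October 6] → during → no.
J [October 2, October 7] → finished-by → no.
U [October 1, October 8] → contains → no.
W [October 6, October 9] → overlapped-by → yes.
Result: W.

W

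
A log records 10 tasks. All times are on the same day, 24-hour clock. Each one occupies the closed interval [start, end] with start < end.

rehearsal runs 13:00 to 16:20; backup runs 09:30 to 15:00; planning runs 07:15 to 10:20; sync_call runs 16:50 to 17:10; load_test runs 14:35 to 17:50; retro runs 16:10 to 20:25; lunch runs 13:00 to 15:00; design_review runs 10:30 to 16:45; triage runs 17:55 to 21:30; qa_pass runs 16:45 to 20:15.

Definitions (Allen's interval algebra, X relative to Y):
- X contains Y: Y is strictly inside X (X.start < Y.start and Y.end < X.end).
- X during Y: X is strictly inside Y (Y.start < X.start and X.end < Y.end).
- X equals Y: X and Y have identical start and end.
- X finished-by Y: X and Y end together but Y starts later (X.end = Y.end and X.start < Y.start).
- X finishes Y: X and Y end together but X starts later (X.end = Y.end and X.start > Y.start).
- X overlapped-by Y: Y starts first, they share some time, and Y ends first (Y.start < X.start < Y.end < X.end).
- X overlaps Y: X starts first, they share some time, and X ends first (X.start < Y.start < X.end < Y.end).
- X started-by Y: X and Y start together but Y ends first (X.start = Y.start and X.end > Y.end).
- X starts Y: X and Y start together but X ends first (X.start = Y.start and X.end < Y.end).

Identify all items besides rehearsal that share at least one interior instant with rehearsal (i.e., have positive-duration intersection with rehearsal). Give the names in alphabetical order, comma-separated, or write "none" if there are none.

backup, design_review, load_test, lunch, retro

Target rehearsal = [13:00, 16:20].
backup [09:30, 15:00] → overlaps → yes.
design_review [10:30, 16:45] → contains → yes.
load_test [14:35, 17:50] → overlapped-by → yes.
lunch [13:00, 15:00] → starts → yes.
planning [07:15, 10:20] → before → no.
qa_pass [16:45, 20:15] → after → no.
retro [16:10, 20:25] → overlapped-by → yes.
sync_call [16:50, 17:10] → after → no.
triage [17:55, 21:30] → after → no.
Result: backup, design_review, load_test, lunch, retro.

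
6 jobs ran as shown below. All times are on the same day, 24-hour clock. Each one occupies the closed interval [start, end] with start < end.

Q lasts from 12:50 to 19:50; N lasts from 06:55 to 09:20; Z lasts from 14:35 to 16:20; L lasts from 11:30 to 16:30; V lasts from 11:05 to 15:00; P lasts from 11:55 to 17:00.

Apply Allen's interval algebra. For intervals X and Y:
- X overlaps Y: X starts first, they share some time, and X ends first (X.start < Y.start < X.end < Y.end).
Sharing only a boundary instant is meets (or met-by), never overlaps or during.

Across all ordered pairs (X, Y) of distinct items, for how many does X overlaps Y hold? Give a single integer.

Checking all 30 ordered pairs for relation 'overlaps'; matching pairs in alphabetical order:
(L, P): L overlaps P ✓
(L, Q): L overlaps Q ✓
(P, Q): P overlaps Q ✓
(V, L): V overlaps L ✓
(V, P): V overlaps P ✓
(V, Q): V overlaps Q ✓
(V, Z): V overlaps Z ✓
Count: 7.

7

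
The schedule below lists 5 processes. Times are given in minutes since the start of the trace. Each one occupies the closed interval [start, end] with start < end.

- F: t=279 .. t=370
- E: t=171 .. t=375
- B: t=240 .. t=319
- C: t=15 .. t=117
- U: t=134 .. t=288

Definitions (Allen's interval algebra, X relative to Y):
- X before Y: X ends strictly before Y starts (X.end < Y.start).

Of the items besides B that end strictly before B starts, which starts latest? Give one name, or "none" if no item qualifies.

C

Target B = [t=240, t=319].
C [t=15, t=117] → before → candidate.
E [t=171, t=375] → contains → excluded.
F [t=279, t=370] → overlapped-by → excluded.
U [t=134, t=288] → overlaps → excluded.
Among candidates, latest start is t=15 → C.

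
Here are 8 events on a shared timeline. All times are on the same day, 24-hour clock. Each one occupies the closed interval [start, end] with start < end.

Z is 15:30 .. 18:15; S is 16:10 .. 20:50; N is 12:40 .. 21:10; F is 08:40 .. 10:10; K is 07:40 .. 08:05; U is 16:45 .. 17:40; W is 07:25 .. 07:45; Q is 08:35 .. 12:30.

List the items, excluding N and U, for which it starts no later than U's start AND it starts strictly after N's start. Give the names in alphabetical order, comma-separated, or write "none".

S, Z

Conditions: its start is no later than U's start (X.start <= 16:45) AND its start is strictly after N's start (X.start > 12:40).
F: start 08:40 <= 16:45? ✓; start 08:40 > 12:40? ✗ → no.
K: start 07:40 <= 16:45? ✓; start 07:40 > 12:40? ✗ → no.
Q: start 08:35 <= 16:45? ✓; start 08:35 > 12:40? ✗ → no.
S: start 16:10 <= 16:45? ✓; start 16:10 > 12:40? ✓ → yes.
W: start 07:25 <= 16:45? ✓; start 07:25 > 12:40? ✗ → no.
Z: start 15:30 <= 16:45? ✓; start 15:30 > 12:40? ✓ → yes.
Result: S, Z.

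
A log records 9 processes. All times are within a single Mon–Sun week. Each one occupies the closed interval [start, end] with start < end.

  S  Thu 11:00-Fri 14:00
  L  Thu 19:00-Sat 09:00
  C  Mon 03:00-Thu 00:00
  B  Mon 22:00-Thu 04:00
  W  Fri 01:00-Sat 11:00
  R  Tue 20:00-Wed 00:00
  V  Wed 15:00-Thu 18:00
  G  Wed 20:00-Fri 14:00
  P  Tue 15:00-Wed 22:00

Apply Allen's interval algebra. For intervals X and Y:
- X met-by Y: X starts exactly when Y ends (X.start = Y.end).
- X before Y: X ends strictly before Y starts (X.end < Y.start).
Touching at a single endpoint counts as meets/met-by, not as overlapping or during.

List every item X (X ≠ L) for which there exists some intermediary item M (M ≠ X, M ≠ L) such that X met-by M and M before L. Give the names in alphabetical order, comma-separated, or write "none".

none

Target L = [Thu 19:00, Sat 09:00].
Intermediaries M with M before L: B, C, P, R, V.
Via B — items with X met-by B: none.
Via C — items with X met-by C: none.
Via P — items with X met-by P: none.
Via R — items with X met-by R: none.
Via V — items with X met-by V: none.
Union: none.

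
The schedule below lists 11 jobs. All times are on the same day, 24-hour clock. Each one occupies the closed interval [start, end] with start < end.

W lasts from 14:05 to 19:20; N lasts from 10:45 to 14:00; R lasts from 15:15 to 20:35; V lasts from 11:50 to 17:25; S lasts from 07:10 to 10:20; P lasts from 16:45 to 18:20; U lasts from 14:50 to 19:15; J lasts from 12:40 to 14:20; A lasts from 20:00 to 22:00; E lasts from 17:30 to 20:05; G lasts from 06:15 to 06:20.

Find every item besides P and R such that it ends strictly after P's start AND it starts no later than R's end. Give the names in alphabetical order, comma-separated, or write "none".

A, E, U, V, W

Conditions: its end is strictly after P's start (X.end > 16:45) AND its start is no later than R's end (X.start <= 20:35).
A: end 22:00 > 16:45? ✓; start 20:00 <= 20:35? ✓ → yes.
E: end 20:05 > 16:45? ✓; start 17:30 <= 20:35? ✓ → yes.
G: end 06:20 > 16:45? ✗; start 06:15 <= 20:35? ✓ → no.
J: end 14:20 > 16:45? ✗; start 12:40 <= 20:35? ✓ → no.
N: end 14:00 > 16:45? ✗; start 10:45 <= 20:35? ✓ → no.
S: end 10:20 > 16:45? ✗; start 07:10 <= 20:35? ✓ → no.
U: end 19:15 > 16:45? ✓; start 14:50 <= 20:35? ✓ → yes.
V: end 17:25 > 16:45? ✓; start 11:50 <= 20:35? ✓ → yes.
W: end 19:20 > 16:45? ✓; start 14:05 <= 20:35? ✓ → yes.
Result: A, E, U, V, W.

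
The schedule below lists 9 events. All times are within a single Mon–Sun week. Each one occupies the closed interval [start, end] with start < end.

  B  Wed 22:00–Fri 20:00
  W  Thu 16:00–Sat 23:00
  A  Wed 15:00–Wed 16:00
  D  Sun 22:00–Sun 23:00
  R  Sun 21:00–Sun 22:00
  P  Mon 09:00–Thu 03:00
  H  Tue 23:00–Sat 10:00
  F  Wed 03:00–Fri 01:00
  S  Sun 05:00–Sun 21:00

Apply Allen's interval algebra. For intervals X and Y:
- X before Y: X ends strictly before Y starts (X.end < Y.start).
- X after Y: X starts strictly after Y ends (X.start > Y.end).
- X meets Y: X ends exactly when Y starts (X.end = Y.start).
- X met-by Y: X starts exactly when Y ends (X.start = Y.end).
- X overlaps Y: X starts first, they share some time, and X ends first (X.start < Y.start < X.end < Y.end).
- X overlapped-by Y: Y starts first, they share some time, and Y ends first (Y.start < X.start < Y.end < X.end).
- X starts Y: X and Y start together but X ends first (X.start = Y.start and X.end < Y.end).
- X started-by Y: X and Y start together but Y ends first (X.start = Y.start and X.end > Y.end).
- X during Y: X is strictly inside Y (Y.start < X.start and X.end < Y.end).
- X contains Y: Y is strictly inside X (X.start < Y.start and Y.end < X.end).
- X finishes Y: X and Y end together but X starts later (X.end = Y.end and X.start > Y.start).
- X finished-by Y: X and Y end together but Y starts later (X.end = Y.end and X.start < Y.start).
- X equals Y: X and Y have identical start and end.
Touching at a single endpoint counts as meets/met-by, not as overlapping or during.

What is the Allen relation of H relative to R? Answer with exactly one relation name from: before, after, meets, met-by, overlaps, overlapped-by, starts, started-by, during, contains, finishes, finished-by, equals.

H = [Tue 23:00, Sat 10:00]; R = [Sun 21:00, Sun 22:00].
Compare endpoints: H.start < R.start, H.start < R.end, H.end < R.start, H.end < R.end.
That pattern is 'before'.

before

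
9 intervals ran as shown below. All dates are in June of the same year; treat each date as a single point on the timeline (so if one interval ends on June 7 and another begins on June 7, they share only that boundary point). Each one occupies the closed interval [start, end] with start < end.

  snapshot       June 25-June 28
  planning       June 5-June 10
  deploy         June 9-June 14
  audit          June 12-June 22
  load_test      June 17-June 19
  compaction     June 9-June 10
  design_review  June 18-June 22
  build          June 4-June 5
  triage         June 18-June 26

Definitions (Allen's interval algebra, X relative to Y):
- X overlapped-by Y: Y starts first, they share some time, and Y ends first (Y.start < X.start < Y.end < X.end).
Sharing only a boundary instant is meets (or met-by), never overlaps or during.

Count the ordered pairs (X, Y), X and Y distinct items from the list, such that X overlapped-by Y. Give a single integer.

6

Checking all 72 ordered pairs for relation 'overlapped-by'; matching pairs in alphabetical order:
(audit, deploy): audit overlapped-by deploy ✓
(deploy, planning): deploy overlapped-by planning ✓
(design_review, load_test): design_review overlapped-by load_test ✓
(snapshot, triage): snapshot overlapped-by triage ✓
(triage, audit): triage overlapped-by audit ✓
(triage, load_test): triage overlapped-by load_test ✓
Count: 6.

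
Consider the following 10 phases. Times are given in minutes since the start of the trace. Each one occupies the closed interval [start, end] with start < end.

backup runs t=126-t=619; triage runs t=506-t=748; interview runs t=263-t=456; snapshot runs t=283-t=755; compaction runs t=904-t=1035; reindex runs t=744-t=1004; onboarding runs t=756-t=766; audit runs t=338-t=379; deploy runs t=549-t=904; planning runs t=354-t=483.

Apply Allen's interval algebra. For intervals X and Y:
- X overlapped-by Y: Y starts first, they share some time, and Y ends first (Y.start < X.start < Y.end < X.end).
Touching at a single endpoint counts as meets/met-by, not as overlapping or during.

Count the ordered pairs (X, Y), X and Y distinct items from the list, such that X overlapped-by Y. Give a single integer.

12

Checking all 90 ordered pairs for relation 'overlapped-by'; matching pairs in alphabetical order:
(compaction, reindex): compaction overlapped-by reindex ✓
(deploy, backup): deploy overlapped-by backup ✓
(deploy, snapshot): deploy overlapped-by snapshot ✓
(deploy, triage): deploy overlapped-by triage ✓
(planning, audit): planning overlapped-by audit ✓
(planning, interview): planning overlapped-by interview ✓
(reindex, deploy): reindex overlapped-by deploy ✓
(reindex, snapshot): reindex overlapped-by snapshot ✓
(reindex, triage): reindex overlapped-by triage ✓
(snapshot, backup): snapshot overlapped-by backup ✓
(snapshot, interview): snapshot overlapped-by interview ✓
(triage, backup): triage overlapped-by backup ✓
Count: 12.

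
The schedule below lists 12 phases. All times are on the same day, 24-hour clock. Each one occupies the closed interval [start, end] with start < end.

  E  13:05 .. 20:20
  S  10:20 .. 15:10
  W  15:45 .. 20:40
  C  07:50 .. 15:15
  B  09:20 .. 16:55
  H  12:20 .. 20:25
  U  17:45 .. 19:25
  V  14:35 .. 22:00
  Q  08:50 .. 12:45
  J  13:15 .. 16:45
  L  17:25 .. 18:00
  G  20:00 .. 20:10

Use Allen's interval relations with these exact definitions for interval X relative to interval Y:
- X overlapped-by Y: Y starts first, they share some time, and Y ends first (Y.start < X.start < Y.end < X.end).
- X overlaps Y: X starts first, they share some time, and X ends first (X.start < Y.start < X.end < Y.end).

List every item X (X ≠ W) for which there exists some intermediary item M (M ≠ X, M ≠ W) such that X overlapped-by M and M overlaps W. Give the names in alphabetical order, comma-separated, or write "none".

E, H, V

Target W = [15:45, 20:40].
Intermediaries M with M overlaps W: B, E, H, J.
Via B — items with X overlapped-by B: E, H, V.
Via E — items with X overlapped-by E: V.
Via H — items with X overlapped-by H: V.
Via J — items with X overlapped-by J: V.
Union: E, H, V.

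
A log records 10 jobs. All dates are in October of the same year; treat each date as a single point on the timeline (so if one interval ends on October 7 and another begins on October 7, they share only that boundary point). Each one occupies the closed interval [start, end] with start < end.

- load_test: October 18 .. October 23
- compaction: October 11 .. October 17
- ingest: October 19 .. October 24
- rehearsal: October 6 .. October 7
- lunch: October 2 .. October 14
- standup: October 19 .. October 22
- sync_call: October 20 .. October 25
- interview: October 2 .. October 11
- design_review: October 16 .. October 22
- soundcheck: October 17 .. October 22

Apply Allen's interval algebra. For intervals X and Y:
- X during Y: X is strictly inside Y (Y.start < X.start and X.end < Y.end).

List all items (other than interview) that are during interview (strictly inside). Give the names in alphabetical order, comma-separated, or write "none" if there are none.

Target interview = [October 2, October 11].
compaction [October 11, October 17] → met-by → no.
design_review [October 16, October 22] → after → no.
ingest [October 19, October 24] → after → no.
load_test [October 18, October 23] → after → no.
lunch [October 2, October 14] → started-by → no.
rehearsal [October 6, October 7] → during → yes.
soundcheck [October 17, October 22] → after → no.
standup [October 19, October 22] → after → no.
sync_call [October 20, October 25] → after → no.
Result: rehearsal.

rehearsal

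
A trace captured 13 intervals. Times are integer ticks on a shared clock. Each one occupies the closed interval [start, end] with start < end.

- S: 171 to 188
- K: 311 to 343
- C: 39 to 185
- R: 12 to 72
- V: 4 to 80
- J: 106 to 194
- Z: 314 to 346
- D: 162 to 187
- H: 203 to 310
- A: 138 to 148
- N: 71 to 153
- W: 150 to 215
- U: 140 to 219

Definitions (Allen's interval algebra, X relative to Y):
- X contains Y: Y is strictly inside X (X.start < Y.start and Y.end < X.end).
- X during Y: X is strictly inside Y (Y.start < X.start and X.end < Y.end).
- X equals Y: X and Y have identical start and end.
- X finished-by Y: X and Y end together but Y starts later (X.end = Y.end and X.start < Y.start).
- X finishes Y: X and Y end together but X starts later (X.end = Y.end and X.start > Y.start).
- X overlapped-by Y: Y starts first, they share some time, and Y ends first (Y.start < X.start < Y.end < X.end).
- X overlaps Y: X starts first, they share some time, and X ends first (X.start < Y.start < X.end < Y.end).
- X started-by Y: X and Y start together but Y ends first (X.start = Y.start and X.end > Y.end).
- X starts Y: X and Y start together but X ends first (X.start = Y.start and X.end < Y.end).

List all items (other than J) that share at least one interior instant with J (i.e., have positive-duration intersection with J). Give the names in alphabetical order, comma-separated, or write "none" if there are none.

Target J = [106, 194].
A [138, 148] → during → yes.
C [39, 185] → overlaps → yes.
D [162, 187] → during → yes.
H [203, 310] → after → no.
K [311, 343] → after → no.
N [71, 153] → overlaps → yes.
R [12, 72] → before → no.
S [171, 188] → during → yes.
U [140, 219] → overlapped-by → yes.
V [4, 80] → before → no.
W [150, 215] → overlapped-by → yes.
Z [314, 346] → after → no.
Result: A, C, D, N, S, U, W.

A, C, D, N, S, U, W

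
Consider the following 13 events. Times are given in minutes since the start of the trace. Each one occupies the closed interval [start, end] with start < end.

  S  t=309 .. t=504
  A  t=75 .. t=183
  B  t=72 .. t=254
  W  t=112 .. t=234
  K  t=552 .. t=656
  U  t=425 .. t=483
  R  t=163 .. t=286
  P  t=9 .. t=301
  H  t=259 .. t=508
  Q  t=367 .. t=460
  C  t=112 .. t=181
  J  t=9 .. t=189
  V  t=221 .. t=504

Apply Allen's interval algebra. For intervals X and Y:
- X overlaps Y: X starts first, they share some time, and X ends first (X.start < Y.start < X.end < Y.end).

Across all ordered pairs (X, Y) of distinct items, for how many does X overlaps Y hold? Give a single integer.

16

Checking all 156 ordered pairs for relation 'overlaps'; matching pairs in alphabetical order:
(A, R): A overlaps R ✓
(A, W): A overlaps W ✓
(B, R): B overlaps R ✓
(B, V): B overlaps V ✓
(C, R): C overlaps R ✓
(J, B): J overlaps B ✓
(J, R): J overlaps R ✓
(J, W): J overlaps W ✓
(P, H): P overlaps H ✓
(P, V): P overlaps V ✓
(Q, U): Q overlaps U ✓
(R, H): R overlaps H ✓
(R, V): R overlaps V ✓
(V, H): V overlaps H ✓
(W, R): W overlaps R ✓
(W, V): W overlaps V ✓
Count: 16.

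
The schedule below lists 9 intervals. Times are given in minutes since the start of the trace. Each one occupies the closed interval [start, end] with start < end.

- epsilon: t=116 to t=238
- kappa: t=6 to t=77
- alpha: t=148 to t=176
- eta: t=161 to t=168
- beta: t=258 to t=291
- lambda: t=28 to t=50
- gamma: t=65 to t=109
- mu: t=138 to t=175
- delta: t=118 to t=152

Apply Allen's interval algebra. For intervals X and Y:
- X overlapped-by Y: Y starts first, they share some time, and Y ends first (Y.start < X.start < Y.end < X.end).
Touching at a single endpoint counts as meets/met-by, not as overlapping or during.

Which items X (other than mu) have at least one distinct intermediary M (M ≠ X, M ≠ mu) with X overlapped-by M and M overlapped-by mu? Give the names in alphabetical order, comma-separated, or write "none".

Target mu = [t=138, t=175].
Intermediaries M with M overlapped-by mu: alpha.
Via alpha — items with X overlapped-by alpha: none.
Union: none.

none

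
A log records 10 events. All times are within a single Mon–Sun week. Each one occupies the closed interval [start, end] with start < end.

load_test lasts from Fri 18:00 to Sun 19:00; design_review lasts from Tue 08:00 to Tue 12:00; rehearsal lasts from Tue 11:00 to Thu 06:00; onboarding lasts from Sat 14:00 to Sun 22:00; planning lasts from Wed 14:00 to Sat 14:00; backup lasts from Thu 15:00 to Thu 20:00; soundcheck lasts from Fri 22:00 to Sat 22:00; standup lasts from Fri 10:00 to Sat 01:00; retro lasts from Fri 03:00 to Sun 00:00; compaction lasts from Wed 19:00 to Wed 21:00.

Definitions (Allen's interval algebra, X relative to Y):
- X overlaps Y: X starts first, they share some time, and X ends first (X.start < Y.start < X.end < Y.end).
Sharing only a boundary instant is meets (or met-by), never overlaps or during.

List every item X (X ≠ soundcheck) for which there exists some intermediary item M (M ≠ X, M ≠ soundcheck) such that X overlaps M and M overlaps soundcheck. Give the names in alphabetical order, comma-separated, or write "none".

rehearsal

Target soundcheck = [Fri 22:00, Sat 22:00].
Intermediaries M with M overlaps soundcheck: planning, standup.
Via planning — items with X overlaps planning: rehearsal.
Via standup — items with X overlaps standup: none.
Union: rehearsal.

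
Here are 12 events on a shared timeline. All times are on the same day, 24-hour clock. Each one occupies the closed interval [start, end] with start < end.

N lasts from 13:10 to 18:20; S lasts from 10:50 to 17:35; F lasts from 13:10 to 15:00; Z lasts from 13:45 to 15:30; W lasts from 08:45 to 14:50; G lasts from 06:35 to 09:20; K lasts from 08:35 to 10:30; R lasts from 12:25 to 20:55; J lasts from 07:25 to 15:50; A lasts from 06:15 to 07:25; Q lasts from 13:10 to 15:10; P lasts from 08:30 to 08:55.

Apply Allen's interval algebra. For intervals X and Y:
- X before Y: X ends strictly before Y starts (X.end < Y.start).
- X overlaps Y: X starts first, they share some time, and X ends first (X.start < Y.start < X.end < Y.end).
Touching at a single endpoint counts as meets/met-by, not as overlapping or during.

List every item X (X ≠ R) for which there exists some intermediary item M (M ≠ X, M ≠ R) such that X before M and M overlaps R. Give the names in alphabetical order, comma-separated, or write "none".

Target R = [12:25, 20:55].
Intermediaries M with M overlaps R: J, S, W.
Via J — items with X before J: none.
Via S — items with X before S: A, G, K, P.
Via W — items with X before W: A.
Union: A, G, K, P.

A, G, K, P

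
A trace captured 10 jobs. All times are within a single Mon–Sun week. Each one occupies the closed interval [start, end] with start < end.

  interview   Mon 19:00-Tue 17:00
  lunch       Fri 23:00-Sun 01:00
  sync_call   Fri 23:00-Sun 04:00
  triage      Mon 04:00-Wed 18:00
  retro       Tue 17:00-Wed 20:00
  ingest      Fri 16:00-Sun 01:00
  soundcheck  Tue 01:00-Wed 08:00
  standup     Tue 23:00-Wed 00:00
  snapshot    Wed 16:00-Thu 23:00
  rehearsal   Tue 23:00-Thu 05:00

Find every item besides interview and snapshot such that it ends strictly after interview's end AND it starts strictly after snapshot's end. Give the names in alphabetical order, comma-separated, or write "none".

ingest, lunch, sync_call

Conditions: its end is strictly after interview's end (X.end > Tue 17:00) AND its start is strictly after snapshot's end (X.start > Thu 23:00).
ingest: end Sun 01:00 > Tue 17:00? ✓; start Fri 16:00 > Thu 23:00? ✓ → yes.
lunch: end Sun 01:00 > Tue 17:00? ✓; start Fri 23:00 > Thu 23:00? ✓ → yes.
rehearsal: end Thu 05:00 > Tue 17:00? ✓; start Tue 23:00 > Thu 23:00? ✗ → no.
retro: end Wed 20:00 > Tue 17:00? ✓; start Tue 17:00 > Thu 23:00? ✗ → no.
soundcheck: end Wed 08:00 > Tue 17:00? ✓; start Tue 01:00 > Thu 23:00? ✗ → no.
standup: end Wed 00:00 > Tue 17:00? ✓; start Tue 23:00 > Thu 23:00? ✗ → no.
sync_call: end Sun 04:00 > Tue 17:00? ✓; start Fri 23:00 > Thu 23:00? ✓ → yes.
triage: end Wed 18:00 > Tue 17:00? ✓; start Mon 04:00 > Thu 23:00? ✗ → no.
Result: ingest, lunch, sync_call.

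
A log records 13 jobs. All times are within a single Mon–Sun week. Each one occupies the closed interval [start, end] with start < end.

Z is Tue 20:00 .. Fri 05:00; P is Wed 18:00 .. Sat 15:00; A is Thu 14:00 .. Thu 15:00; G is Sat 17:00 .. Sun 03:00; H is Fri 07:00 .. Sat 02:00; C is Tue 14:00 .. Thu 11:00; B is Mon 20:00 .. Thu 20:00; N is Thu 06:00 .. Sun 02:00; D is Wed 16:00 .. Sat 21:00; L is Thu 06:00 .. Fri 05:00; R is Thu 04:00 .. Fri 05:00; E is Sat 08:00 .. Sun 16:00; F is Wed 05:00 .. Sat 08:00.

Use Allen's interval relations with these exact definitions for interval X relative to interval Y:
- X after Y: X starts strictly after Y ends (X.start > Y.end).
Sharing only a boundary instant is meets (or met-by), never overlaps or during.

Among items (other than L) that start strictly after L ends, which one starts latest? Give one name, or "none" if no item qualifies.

Target L = [Thu 06:00, Fri 05:00].
A [Thu 14:00, Thu 15:00] → during → excluded.
B [Mon 20:00, Thu 20:00] → overlaps → excluded.
C [Tue 14:00, Thu 11:00] → overlaps → excluded.
D [Wed 16:00, Sat 21:00] → contains → excluded.
E [Sat 08:00, Sun 16:00] → after → candidate.
F [Wed 05:00, Sat 08:00] → contains → excluded.
G [Sat 17:00, Sun 03:00] → after → candidate.
H [Fri 07:00, Sat 02:00] → after → candidate.
N [Thu 06:00, Sun 02:00] → started-by → excluded.
P [Wed 18:00, Sat 15:00] → contains → excluded.
R [Thu 04:00, Fri 05:00] → finished-by → excluded.
Z [Tue 20:00, Fri 05:00] → finished-by → excluded.
Among candidates, latest start is Sat 17:00 → G.

G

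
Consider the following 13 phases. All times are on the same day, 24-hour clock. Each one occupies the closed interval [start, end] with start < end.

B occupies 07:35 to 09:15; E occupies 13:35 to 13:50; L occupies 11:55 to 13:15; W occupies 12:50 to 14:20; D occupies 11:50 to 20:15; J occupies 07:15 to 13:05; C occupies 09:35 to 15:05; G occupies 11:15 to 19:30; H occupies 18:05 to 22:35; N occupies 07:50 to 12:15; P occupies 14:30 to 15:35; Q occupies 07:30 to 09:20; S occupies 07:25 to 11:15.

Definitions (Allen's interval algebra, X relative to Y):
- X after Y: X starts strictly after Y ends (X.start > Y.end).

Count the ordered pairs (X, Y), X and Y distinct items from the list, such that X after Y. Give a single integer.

38

Checking all 156 ordered pairs for relation 'after'; matching pairs in alphabetical order:
(C, B): C after B ✓
(C, Q): C after Q ✓
(D, B): D after B ✓
(D, Q): D after Q ✓
(D, S): D after S ✓
(E, B): E after B ✓
(E, J): E after J ✓
(E, L): E after L ✓
(E, N): E after N ✓
(E, Q): E after Q ✓
(E, S): E after S ✓
(G, B): G after B ✓
(G, Q): G after Q ✓
(H, B): H after B ✓
(H, C): H after C ✓
(H, E): H after E ✓
(H, J): H after J ✓
(H, L): H after L ✓
(H, N): H after N ✓
(H, P): H after P ✓
(H, Q): H after Q ✓
(H, S): H after S ✓
(H, W): H after W ✓
(L, B): L after B ✓
... plus 14 further pairs not listed.
Count: 38.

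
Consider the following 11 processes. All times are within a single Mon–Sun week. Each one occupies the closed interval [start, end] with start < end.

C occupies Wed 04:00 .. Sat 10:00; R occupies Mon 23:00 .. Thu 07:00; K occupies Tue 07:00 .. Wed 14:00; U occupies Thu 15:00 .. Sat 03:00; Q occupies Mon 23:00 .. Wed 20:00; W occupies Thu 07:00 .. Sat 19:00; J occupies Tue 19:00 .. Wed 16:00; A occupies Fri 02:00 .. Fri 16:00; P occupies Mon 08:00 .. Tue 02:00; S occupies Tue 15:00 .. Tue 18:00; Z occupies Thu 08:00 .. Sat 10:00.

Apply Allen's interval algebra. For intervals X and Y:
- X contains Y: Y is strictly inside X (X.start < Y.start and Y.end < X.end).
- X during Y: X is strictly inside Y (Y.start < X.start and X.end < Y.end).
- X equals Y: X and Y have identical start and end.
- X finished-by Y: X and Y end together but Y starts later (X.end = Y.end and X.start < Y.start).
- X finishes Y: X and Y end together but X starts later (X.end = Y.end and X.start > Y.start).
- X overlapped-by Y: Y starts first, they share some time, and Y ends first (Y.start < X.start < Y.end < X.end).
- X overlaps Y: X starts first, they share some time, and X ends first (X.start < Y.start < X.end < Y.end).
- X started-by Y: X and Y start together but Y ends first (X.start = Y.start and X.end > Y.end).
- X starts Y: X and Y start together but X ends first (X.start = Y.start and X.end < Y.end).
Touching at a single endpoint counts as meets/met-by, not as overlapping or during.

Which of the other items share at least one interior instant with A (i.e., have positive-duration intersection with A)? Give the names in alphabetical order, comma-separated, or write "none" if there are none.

Target A = [Fri 02:00, Fri 16:00].
C [Wed 04:00, Sat 10:00] → contains → yes.
J [Tue 19:00, Wed 16:00] → before → no.
K [Tue 07:00, Wed 14:00] → before → no.
P [Mon 08:00, Tue 02:00] → before → no.
Q [Mon 23:00, Wed 20:00] → before → no.
R [Mon 23:00, Thu 07:00] → before → no.
S [Tue 15:00, Tue 18:00] → before → no.
U [Thu 15:00, Sat 03:00] → contains → yes.
W [Thu 07:00, Sat 19:00] → contains → yes.
Z [Thu 08:00, Sat 10:00] → contains → yes.
Result: C, U, W, Z.

C, U, W, Z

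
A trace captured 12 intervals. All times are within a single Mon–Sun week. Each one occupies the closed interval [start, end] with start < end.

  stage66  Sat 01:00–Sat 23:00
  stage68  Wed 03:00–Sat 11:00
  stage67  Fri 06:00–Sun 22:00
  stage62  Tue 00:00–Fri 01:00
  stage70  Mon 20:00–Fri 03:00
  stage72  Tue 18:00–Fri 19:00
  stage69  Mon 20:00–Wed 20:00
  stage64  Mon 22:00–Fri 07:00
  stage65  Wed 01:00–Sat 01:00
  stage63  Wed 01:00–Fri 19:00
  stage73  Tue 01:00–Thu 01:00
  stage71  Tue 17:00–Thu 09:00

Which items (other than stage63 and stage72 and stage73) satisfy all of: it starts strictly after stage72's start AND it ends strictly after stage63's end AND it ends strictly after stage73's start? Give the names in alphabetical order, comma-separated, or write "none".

stage65, stage66, stage67, stage68

Conditions: its start is strictly after stage72's start (X.start > Tue 18:00) AND its end is strictly after stage63's end (X.end > Fri 19:00) AND its end is strictly after stage73's start (X.end > Tue 01:00).
stage62: start Tue 00:00 > Tue 18:00? ✗; end Fri 01:00 > Fri 19:00? ✗; end Fri 01:00 > Tue 01:00? ✓ → no.
stage64: start Mon 22:00 > Tue 18:00? ✗; end Fri 07:00 > Fri 19:00? ✗; end Fri 07:00 > Tue 01:00? ✓ → no.
stage65: start Wed 01:00 > Tue 18:00? ✓; end Sat 01:00 > Fri 19:00? ✓; end Sat 01:00 > Tue 01:00? ✓ → yes.
stage66: start Sat 01:00 > Tue 18:00? ✓; end Sat 23:00 > Fri 19:00? ✓; end Sat 23:00 > Tue 01:00? ✓ → yes.
stage67: start Fri 06:00 > Tue 18:00? ✓; end Sun 22:00 > Fri 19:00? ✓; end Sun 22:00 > Tue 01:00? ✓ → yes.
stage68: start Wed 03:00 > Tue 18:00? ✓; end Sat 11:00 > Fri 19:00? ✓; end Sat 11:00 > Tue 01:00? ✓ → yes.
stage69: start Mon 20:00 > Tue 18:00? ✗; end Wed 20:00 > Fri 19:00? ✗; end Wed 20:00 > Tue 01:00? ✓ → no.
stage70: start Mon 20:00 > Tue 18:00? ✗; end Fri 03:00 > Fri 19:00? ✗; end Fri 03:00 > Tue 01:00? ✓ → no.
stage71: start Tue 17:00 > Tue 18:00? ✗; end Thu 09:00 > Fri 19:00? ✗; end Thu 09:00 > Tue 01:00? ✓ → no.
Result: stage65, stage66, stage67, stage68.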